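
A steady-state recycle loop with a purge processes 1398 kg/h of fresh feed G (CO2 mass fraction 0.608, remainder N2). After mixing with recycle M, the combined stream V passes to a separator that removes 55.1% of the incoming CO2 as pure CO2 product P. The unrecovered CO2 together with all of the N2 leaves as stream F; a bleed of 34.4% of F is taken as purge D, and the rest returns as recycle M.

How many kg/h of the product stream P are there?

663.9 kg/h

CO2 in V: m_A = 1398×0.608 + (1−0.344)·(1−0.551)·m_A, so m_A = 849.98/0.7055 = 1204.9 kg/h.
Product P = 0.551×1204.9 = 663.88 kg/h.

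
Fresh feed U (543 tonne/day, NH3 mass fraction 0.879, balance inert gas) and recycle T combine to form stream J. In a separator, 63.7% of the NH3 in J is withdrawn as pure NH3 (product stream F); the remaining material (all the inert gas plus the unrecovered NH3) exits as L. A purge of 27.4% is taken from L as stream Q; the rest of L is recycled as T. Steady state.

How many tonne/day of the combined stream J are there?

inert gas enters only via U and leaves only via the purge: 543×0.121 = 0.274×(inert gas in L), and the separator passes all inert gas, so inert gas in J = inert gas in L = 239.79 tonne/day.
NH3 in J: m_A = 543×0.879 + (1−0.274)·(1−0.637)·m_A, so m_A = 477.3/0.7365 = 648.09 tonne/day.
J = 648.09 + 239.79 = 887.89 tonne/day.

887.9 tonne/day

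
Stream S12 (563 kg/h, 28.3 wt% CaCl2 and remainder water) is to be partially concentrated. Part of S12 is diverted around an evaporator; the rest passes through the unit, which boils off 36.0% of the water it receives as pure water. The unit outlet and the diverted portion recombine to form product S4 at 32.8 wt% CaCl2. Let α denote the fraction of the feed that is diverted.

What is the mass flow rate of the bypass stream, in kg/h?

All 563×0.283 = 159.33 kg/h of CaCl2 reaches S4, so S4 = 159.33/0.328 = 485.76 kg/h and vapour = 77.241 kg/h.
The evaporator receives (1−α)·563 of feed at 0.717 water and removes 0.360 of that water:
0.360×0.717×(1−α)×563 = 77.241
(1−α) = 77.241/145.32 = 0.5315;  α = 0.4685.
Bypass flow = 0.4685×563 = 263.76 kg/h.

263.8 kg/h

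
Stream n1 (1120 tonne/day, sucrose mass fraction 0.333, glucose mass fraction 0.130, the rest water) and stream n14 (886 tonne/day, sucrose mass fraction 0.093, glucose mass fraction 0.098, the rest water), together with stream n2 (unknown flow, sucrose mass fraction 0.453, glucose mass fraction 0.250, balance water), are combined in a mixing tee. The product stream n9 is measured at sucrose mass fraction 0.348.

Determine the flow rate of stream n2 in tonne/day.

Let n2 be the unknown flow. Total out = 2006 + n2.
sucrose balance: 455.36 + 0.453·n2 = 0.348·(2006 + n2)
(0.453 − 0.348)·n2 = 0.348×2006 − 455.36 = 242.73
n2 = 242.73 / 0.105 = 2311.7 tonne/day

2312 tonne/day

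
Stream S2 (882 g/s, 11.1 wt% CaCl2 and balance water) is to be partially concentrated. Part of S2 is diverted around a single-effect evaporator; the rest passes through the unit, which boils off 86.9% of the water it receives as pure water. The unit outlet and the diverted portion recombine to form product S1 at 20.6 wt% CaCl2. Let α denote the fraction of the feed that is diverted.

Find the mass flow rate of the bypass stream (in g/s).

355.5 g/s

All 882×0.111 = 97.902 g/s of CaCl2 reaches S1, so S1 = 97.902/0.206 = 475.25 g/s and vapour = 406.75 g/s.
The evaporator receives (1−α)·882 of feed at 0.889 water and removes 0.869 of that water:
0.869×0.889×(1−α)×882 = 406.75
(1−α) = 406.75/681.38 = 0.5969;  α = 0.4031.
Bypass flow = 0.4031×882 = 355.49 g/s.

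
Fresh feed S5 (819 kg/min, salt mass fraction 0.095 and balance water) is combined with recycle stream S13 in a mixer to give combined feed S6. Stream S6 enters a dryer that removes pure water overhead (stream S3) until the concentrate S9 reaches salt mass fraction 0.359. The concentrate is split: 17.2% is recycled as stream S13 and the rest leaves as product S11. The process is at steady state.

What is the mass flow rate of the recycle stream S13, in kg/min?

Overall salt balance (none leaves overhead): salt in fresh feed = salt in product, i.e. 819×0.095 = (1−0.172)·S9·0.359.
S9 = 77.805/(0.359×0.828) = 261.75 kg/min.
Recycle S13 = 0.172×261.75 = 45.021 kg/min.

45.02 kg/min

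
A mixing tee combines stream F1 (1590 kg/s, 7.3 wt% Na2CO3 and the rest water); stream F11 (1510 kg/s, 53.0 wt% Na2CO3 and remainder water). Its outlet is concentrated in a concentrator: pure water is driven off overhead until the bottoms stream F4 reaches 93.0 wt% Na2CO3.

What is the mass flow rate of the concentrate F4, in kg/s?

Na2CO3 entering = 1590×0.073 + 1510×0.530 = 916.37 kg/s.
All Na2CO3 reports to F4, so F4 = 916.37/0.930 = 985.34 kg/s.

985.3 kg/s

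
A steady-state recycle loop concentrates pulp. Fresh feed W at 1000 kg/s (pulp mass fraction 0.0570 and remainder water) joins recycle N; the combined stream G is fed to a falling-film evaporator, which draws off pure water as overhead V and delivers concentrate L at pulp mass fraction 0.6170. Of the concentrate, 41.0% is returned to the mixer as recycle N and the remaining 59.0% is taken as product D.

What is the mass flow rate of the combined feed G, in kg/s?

Overall pulp balance (none leaves overhead): pulp in fresh feed = pulp in product, i.e. 1000×0.057 = (1−0.410)·L·0.617.
L = 57/(0.617×0.590) = 156.58 kg/s.
Recycle N = 0.410×156.58 = 64.198 kg/s.
Combined feed G = 1000 + 64.198 = 1064.2 kg/s.

1064 kg/s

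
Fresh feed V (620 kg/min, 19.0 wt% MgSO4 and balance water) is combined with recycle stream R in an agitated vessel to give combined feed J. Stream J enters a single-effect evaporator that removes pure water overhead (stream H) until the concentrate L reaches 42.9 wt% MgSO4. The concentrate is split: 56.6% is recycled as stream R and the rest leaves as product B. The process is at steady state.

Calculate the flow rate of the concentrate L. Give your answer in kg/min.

632.7 kg/min

Overall MgSO4 balance (none leaves overhead): MgSO4 in fresh feed = MgSO4 in product, i.e. 620×0.190 = (1−0.566)·L·0.429.
L = 117.8/(0.429×0.434) = 632.7 kg/min.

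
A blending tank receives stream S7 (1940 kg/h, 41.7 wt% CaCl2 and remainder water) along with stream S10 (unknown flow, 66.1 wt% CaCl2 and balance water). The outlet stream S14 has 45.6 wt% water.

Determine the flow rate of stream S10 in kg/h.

Let S10 be the unknown flow. Total out = 1940 + S10.
water balance: 1131 + 0.339·S10 = 0.456·(1940 + S10)
(0.339 − 0.456)·S10 = 0.456×1940 − 1131 = -246.38
S10 = -246.38 / -0.117 = 2105.8 kg/h

2106 kg/h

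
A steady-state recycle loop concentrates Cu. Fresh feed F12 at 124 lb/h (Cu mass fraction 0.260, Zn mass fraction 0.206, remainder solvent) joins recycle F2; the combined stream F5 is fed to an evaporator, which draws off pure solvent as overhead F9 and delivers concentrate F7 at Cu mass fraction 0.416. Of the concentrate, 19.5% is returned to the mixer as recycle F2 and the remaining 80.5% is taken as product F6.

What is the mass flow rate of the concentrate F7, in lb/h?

Overall Cu balance (none leaves overhead): Cu in fresh feed = Cu in product, i.e. 124×0.260 = (1−0.195)·F7·0.416.
F7 = 32.24/(0.416×0.805) = 96.273 lb/h.

96.27 lb/h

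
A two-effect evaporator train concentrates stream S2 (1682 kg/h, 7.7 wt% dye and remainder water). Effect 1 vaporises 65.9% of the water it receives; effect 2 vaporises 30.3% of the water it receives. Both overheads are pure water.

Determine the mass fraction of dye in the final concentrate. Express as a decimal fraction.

0.2598

water in feed = 1682×0.923 = 1552.5 kg/h.
After stage 1: water left = (1−0.659)×1552.5 = 529.4; stream total = 658.91 kg/h.
After stage 2: water left = (1−0.303)×529.4 = 368.99; final concentrate = 498.5 kg/h.
dye fraction = 129.51/498.5 = 0.2598.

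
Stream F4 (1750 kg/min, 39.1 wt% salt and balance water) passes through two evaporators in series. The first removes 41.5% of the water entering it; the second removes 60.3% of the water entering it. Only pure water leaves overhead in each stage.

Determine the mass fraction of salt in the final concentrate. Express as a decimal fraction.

water in feed = 1750×0.609 = 1065.8 kg/min.
After stage 1: water left = (1−0.415)×1065.8 = 623.46; stream total = 1307.7 kg/min.
After stage 2: water left = (1−0.603)×623.46 = 247.52; final concentrate = 931.77 kg/min.
salt fraction = 684.25/931.77 = 0.7344.

0.7344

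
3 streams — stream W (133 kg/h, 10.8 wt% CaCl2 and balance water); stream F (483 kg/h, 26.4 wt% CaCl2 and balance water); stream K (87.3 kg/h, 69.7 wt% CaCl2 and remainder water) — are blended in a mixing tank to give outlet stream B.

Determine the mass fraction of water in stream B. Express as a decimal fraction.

Total flow out = 133 + 483 + 87.3 = 703.3 kg/h.
water in = 133×0.892 + 483×0.736 + 87.3×0.303 = 500.58 kg/h.
water mass fraction in B = 500.58/703.3 = 0.7118.

0.7118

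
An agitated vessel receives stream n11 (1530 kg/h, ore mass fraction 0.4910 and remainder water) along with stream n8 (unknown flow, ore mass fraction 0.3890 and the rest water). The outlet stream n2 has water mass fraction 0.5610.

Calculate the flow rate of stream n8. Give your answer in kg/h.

Let n8 be the unknown flow. Total out = 1530 + n8.
water balance: 778.77 + 0.611·n8 = 0.561·(1530 + n8)
(0.611 − 0.561)·n8 = 0.561×1530 − 778.77 = 79.56
n8 = 79.56 / 0.050 = 1591.2 kg/h

1591 kg/h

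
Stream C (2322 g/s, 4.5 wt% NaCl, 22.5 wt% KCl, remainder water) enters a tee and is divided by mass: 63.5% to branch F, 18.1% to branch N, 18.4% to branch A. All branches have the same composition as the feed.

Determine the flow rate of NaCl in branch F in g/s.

66.35 g/s

Branch F total = 0.635×2322 = 1474.5 g/s.
NaCl in F = 0.045×1474.5 = 66.351 g/s.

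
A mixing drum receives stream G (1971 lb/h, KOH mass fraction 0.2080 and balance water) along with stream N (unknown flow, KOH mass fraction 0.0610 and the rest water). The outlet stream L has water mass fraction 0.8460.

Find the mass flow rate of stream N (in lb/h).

1144 lb/h

Let N be the unknown flow. Total out = 1971 + N.
water balance: 1561 + 0.939·N = 0.846·(1971 + N)
(0.939 − 0.846)·N = 0.846×1971 − 1561 = 106.43
N = 106.43 / 0.093 = 1144.5 lb/h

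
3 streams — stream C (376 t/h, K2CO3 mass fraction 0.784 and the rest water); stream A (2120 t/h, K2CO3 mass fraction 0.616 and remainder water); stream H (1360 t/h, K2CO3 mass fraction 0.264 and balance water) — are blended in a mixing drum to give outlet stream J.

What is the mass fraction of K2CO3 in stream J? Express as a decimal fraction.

Total flow out = 376 + 2120 + 1360 = 3856 t/h.
K2CO3 in = 376×0.784 + 2120×0.616 + 1360×0.264 = 1959.7 t/h.
K2CO3 mass fraction in J = 1959.7/3856 = 0.508.

0.508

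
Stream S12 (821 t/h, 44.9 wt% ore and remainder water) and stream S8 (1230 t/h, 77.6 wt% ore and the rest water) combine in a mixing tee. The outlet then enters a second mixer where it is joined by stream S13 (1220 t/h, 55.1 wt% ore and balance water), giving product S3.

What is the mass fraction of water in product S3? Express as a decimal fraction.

0.3900

Overall, product flow = 3271 t/h.
water in = 821×0.551 + 1230×0.224 + 1220×0.449 = 1275.7 t/h.
water fraction in S3 = 0.3900.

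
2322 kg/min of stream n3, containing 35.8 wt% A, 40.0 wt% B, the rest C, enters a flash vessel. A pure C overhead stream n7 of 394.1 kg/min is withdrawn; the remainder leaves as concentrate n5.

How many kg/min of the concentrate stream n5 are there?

1928 kg/min

Concentrate = 2322 − 394.1 = 1927.9 kg/min.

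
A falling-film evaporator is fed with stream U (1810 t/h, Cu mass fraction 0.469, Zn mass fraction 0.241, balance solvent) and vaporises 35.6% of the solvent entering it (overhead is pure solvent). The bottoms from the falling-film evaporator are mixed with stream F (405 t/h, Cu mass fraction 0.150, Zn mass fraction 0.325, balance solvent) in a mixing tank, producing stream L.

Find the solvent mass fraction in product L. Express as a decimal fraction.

0.272

Vapour removed = 0.356×0.290×1810 = 186.86 t/h; concentrate = 1623.1 t/h.
solvent reaching the mixer = 338.04 (from concentrate) + 405×0.525 = 550.66 t/h.
Product flow = 1623.1 + 405 = 2028.1 t/h; solvent fraction = 0.272.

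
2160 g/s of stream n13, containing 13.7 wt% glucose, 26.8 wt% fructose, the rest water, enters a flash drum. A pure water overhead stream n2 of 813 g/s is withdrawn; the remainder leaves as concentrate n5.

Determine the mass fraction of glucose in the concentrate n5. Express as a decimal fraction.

glucose is not removed: 2160×0.137 = 295.92 g/s of glucose enters n5.
Concentrate = 2160 − 813 = 1347 g/s.
Mass fraction = 295.92/1347 = 0.220.

0.220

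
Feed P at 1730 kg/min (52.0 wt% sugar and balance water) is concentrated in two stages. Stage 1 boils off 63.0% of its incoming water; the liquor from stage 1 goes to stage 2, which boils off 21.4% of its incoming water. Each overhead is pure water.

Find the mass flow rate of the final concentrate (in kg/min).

1141 kg/min

water in feed = 1730×0.480 = 830.4 kg/min.
After stage 1: water left = (1−0.630)×830.4 = 307.25; stream total = 1206.8 kg/min.
After stage 2: water left = (1−0.214)×307.25 = 241.5; final concentrate = 1141.1 kg/min.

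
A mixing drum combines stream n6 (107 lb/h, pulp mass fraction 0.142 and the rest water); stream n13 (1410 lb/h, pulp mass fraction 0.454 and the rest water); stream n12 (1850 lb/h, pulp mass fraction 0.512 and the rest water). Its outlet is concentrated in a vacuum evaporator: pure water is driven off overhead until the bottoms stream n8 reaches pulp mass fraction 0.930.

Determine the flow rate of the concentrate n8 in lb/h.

1723 lb/h

pulp entering = 107×0.142 + 1410×0.454 + 1850×0.512 = 1602.5 lb/h.
All pulp reports to n8, so n8 = 1602.5/0.930 = 1723.2 lb/h.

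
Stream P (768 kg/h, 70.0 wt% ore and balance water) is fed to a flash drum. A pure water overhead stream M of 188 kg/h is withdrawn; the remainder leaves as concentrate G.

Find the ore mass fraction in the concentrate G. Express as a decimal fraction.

0.927

ore is not removed: 768×0.700 = 537.6 kg/h of ore enters G.
Concentrate = 768 − 188 = 580 kg/h.
Mass fraction = 537.6/580 = 0.927.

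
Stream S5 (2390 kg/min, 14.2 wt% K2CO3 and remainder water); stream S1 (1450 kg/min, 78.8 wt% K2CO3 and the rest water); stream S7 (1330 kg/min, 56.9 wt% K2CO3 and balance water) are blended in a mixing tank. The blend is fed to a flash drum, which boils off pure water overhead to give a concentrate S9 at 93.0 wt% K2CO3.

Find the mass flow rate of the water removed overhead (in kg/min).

2763 kg/min

K2CO3 entering = 2390×0.142 + 1450×0.788 + 1330×0.569 = 2238.8 kg/min.
All K2CO3 reports to S9, so S9 = 2238.8/0.930 = 2407.3 kg/min.
Total feed = 5170 kg/min; overhead = 5170 − 2407.3 = 2762.7 kg/min.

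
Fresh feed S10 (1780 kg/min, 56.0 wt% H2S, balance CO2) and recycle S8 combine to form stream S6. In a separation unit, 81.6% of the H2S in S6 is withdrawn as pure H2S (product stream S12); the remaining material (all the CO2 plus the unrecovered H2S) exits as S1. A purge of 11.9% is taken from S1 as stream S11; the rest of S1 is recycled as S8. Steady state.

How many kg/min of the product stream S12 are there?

H2S in S6: m_A = 1780×0.560 + (1−0.119)·(1−0.816)·m_A, so m_A = 996.8/0.8379 = 1189.6 kg/min.
Product S12 = 0.816×1189.6 = 970.75 kg/min.

970.8 kg/min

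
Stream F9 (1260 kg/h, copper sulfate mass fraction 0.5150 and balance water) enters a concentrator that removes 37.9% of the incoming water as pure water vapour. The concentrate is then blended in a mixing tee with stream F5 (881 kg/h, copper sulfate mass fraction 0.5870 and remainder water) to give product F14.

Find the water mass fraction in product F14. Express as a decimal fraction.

Vapour removed = 0.379×0.485×1260 = 231.61 kg/h; concentrate = 1028.4 kg/h.
water reaching the mixer = 379.49 (from concentrate) + 881×0.413 = 743.35 kg/h.
Product flow = 1028.4 + 881 = 1909.4 kg/h; water fraction = 0.3893.

0.3893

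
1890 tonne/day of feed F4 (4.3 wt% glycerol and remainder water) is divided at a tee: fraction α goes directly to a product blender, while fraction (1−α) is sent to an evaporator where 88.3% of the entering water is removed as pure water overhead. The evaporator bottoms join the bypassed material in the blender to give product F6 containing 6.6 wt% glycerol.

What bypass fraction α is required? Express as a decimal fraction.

All 1890×0.043 = 81.27 tonne/day of glycerol reaches F6, so F6 = 81.27/0.066 = 1231.4 tonne/day and vapour = 658.64 tonne/day.
The evaporator receives (1−α)·1890 of feed at 0.957 water and removes 0.883 of that water:
0.883×0.957×(1−α)×1890 = 658.64
(1−α) = 658.64/1597.1 = 0.4124;  α = 0.5876.

0.588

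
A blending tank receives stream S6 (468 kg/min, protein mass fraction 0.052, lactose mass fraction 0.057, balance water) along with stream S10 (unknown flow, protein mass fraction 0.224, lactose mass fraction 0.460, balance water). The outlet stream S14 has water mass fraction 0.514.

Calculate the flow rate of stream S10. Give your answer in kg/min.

Let S10 be the unknown flow. Total out = 468 + S10.
water balance: 416.99 + 0.316·S10 = 0.514·(468 + S10)
(0.316 − 0.514)·S10 = 0.514×468 − 416.99 = -176.44
S10 = -176.44 / -0.198 = 891.09 kg/min

891.1 kg/min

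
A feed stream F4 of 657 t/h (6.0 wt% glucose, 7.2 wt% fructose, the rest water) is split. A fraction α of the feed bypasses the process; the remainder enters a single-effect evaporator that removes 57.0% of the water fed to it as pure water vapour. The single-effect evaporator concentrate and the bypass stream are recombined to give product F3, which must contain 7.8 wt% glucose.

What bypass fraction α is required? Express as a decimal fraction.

All 657×0.060 = 39.42 t/h of glucose reaches F3, so F3 = 39.42/0.078 = 505.38 t/h and vapour = 151.62 t/h.
The evaporator receives (1−α)·657 of feed at 0.868 water and removes 0.570 of that water:
0.570×0.868×(1−α)×657 = 151.62
(1−α) = 151.62/325.06 = 0.4664;  α = 0.5336.

0.534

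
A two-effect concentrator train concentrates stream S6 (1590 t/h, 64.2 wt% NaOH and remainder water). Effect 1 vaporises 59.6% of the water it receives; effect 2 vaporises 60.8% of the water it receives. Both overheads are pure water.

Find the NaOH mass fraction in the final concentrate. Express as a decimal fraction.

0.919

water in feed = 1590×0.358 = 569.22 t/h.
After stage 1: water left = (1−0.596)×569.22 = 229.96; stream total = 1250.7 t/h.
After stage 2: water left = (1−0.608)×229.96 = 90.146; final concentrate = 1110.9 t/h.
NaOH fraction = 1020.8/1110.9 = 0.919.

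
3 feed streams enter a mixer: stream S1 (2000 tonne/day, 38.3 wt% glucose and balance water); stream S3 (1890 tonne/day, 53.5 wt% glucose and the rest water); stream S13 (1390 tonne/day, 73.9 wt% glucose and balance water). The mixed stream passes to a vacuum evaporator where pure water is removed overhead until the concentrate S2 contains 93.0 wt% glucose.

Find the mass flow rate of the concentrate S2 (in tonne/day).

glucose entering = 2000×0.383 + 1890×0.535 + 1390×0.739 = 2804.4 tonne/day.
All glucose reports to S2, so S2 = 2804.4/0.930 = 3015.4 tonne/day.

3015 tonne/day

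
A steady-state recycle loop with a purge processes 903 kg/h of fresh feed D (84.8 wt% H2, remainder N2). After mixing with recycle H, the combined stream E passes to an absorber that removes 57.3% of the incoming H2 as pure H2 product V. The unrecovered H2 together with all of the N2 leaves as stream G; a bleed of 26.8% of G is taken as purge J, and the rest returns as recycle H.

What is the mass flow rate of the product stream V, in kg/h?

638.3 kg/h

H2 in E: m_A = 903×0.848 + (1−0.268)·(1−0.573)·m_A, so m_A = 765.74/0.6874 = 1113.9 kg/h.
Product V = 0.573×1113.9 = 638.27 kg/h.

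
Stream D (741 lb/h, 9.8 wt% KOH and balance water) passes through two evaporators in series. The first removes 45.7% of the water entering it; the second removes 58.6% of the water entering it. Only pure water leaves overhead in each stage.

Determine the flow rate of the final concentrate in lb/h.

222.9 lb/h

water in feed = 741×0.902 = 668.38 lb/h.
After stage 1: water left = (1−0.457)×668.38 = 362.93; stream total = 435.55 lb/h.
After stage 2: water left = (1−0.586)×362.93 = 150.25; final concentrate = 222.87 lb/h.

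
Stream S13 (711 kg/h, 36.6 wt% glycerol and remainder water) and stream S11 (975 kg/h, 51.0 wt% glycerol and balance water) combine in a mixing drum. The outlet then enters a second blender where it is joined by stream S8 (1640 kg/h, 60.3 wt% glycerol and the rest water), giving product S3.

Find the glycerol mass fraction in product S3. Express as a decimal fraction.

0.525

Overall, product flow = 3326 kg/h.
glycerol in = 711×0.366 + 975×0.510 + 1640×0.603 = 1746.4 kg/h.
glycerol fraction in S3 = 0.525.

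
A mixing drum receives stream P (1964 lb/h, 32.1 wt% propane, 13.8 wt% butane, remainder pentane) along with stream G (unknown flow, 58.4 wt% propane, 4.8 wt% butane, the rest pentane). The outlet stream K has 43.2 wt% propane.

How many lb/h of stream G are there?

1434 lb/h

Let G be the unknown flow. Total out = 1964 + G.
propane balance: 630.44 + 0.584·G = 0.432·(1964 + G)
(0.584 − 0.432)·G = 0.432×1964 − 630.44 = 218
G = 218 / 0.152 = 1434.2 lb/h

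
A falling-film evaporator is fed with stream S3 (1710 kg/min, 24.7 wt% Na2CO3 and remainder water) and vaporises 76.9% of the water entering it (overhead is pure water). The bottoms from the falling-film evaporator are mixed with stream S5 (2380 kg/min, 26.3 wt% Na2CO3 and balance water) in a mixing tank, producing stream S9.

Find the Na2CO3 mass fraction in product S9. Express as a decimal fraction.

0.338

Vapour removed = 0.769×0.753×1710 = 990.19 kg/min; concentrate = 719.81 kg/min.
Na2CO3 reaching the mixer = 422.37 (from concentrate) + 2380×0.263 = 1048.3 kg/min.
Product flow = 719.81 + 2380 = 3099.8 kg/min; Na2CO3 fraction = 0.338.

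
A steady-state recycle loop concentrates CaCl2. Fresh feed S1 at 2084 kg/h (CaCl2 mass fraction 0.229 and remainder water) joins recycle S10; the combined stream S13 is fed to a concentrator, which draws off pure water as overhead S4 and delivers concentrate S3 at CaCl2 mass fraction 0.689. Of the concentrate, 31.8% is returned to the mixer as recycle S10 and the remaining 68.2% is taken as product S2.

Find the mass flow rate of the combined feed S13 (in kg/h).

2407 kg/h

Overall CaCl2 balance (none leaves overhead): CaCl2 in fresh feed = CaCl2 in product, i.e. 2084×0.229 = (1−0.318)·S3·0.689.
S3 = 477.24/(0.689×0.682) = 1015.6 kg/h.
Recycle S10 = 0.318×1015.6 = 322.97 kg/h.
Combined feed S13 = 2084 + 322.97 = 2407 kg/h.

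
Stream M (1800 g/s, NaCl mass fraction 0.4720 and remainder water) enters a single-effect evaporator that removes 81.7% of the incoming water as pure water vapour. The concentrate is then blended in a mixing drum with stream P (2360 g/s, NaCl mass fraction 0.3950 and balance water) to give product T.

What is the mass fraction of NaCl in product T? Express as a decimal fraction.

0.5266

Vapour removed = 0.817×0.528×1800 = 776.48 g/s; concentrate = 1023.5 g/s.
NaCl reaching the mixer = 849.6 (from concentrate) + 2360×0.395 = 1781.8 g/s.
Product flow = 1023.5 + 2360 = 3383.5 g/s; NaCl fraction = 0.5266.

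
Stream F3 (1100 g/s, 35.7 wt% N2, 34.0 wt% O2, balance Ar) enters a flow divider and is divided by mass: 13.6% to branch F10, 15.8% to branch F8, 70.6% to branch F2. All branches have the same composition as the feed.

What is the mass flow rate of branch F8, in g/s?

173.8 g/s

Branch F8 flow = 0.158×1100 = 173.8 g/s.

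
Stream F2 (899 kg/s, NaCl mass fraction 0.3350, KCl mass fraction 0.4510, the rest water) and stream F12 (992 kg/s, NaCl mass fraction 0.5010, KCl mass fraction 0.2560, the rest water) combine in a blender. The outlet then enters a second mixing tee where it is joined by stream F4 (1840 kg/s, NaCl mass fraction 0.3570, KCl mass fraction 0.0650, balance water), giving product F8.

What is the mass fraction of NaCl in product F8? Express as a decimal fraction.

0.3900

Overall, product flow = 3731 kg/s.
NaCl in = 899×0.335 + 992×0.501 + 1840×0.357 = 1455 kg/s.
NaCl fraction in F8 = 0.3900.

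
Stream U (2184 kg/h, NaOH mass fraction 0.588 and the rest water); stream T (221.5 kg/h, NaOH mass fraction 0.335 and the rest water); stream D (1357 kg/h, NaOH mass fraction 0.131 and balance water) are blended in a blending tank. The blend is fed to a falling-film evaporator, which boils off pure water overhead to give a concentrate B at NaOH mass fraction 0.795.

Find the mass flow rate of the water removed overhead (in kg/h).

1830 kg/h

NaOH entering = 2184×0.588 + 221.5×0.335 + 1357×0.131 = 1536.2 kg/h.
All NaOH reports to B, so B = 1536.2/0.795 = 1932.3 kg/h.
Total feed = 3762.5 kg/h; overhead = 3762.5 − 1932.3 = 1830.2 kg/h.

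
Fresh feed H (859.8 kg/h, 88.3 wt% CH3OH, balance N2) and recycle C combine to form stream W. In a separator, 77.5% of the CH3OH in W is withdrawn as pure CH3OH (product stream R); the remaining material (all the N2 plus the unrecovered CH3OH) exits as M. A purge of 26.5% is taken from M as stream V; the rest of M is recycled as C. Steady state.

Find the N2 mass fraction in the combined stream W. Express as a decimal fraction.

0.294

N2 enters only via H and leaves only via the purge: 859.8×0.117 = 0.265×(N2 in M), and the separator passes all N2, so N2 in W = N2 in M = 379.61 kg/h.
CH3OH in W: m_A = 859.8×0.883 + (1−0.265)·(1−0.775)·m_A, so m_A = 759.2/0.8346 = 909.63 kg/h.
W = 909.63 + 379.61 = 1289.2 kg/h.
N2 fraction in W = 379.61/1289.2 = 0.294.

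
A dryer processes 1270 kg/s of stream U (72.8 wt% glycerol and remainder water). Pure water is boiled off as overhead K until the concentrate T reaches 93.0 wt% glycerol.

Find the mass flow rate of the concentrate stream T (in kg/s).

994.2 kg/s

glycerol is conserved: 1270×0.728 = 924.56 kg/s all reports to the concentrate.
Concentrate = 924.56/(target fraction) = 994.15 kg/s.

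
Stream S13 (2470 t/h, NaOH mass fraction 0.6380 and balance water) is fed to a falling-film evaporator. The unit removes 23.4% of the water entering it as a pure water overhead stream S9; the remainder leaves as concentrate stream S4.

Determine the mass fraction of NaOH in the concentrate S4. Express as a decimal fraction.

0.6970

NaOH is not removed: 2470×0.638 = 1575.9 t/h of NaOH enters S4.
water entering = 2470×0.362 = 894.14 t/h; overhead removed = 0.234×894.14 = 209.23 t/h.
Concentrate = 2470 − 209.23 = 2260.8 t/h.
Mass fraction = 1575.9/2260.8 = 0.6970.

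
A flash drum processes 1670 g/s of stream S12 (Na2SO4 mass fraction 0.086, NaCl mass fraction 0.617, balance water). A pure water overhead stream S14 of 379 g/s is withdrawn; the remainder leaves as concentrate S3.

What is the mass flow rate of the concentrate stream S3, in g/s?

Concentrate = 1670 − 379 = 1291 g/s.

1291 g/s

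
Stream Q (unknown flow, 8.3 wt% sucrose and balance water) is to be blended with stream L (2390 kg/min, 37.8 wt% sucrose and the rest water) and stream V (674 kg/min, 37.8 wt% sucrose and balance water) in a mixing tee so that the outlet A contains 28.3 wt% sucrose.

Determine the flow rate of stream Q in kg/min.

1455 kg/min

Let Q be the unknown flow. Total out = 3064 + Q.
sucrose balance: 1158.2 + 0.083·Q = 0.283·(3064 + Q)
(0.083 − 0.283)·Q = 0.283×3064 − 1158.2 = -291.08
Q = -291.08 / -0.200 = 1455.4 kg/min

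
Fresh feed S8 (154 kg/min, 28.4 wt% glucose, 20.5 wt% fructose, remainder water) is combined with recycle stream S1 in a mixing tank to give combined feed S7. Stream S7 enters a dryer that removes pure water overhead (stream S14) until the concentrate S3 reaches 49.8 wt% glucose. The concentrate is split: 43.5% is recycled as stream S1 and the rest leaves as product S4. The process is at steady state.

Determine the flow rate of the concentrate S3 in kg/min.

Overall glucose balance (none leaves overhead): glucose in fresh feed = glucose in product, i.e. 154×0.284 = (1−0.435)·S3·0.498.
S3 = 43.736/(0.498×0.565) = 155.44 kg/min.

155.4 kg/min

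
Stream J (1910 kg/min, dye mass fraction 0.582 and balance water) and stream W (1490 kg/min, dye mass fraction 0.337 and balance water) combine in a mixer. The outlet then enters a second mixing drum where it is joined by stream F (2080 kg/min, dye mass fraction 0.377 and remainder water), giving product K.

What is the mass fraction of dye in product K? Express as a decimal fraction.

Overall, product flow = 5480 kg/min.
dye in = 1910×0.582 + 1490×0.337 + 2080×0.377 = 2397.9 kg/min.
dye fraction in K = 0.438.

0.438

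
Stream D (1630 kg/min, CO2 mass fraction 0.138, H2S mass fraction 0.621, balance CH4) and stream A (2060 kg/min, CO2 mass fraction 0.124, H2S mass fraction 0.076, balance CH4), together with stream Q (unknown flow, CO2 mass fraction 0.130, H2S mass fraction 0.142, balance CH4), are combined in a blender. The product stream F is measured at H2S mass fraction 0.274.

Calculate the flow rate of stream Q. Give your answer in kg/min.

Let Q be the unknown flow. Total out = 3690 + Q.
H2S balance: 1168.8 + 0.142·Q = 0.274·(3690 + Q)
(0.142 − 0.274)·Q = 0.274×3690 − 1168.8 = -157.73
Q = -157.73 / -0.132 = 1194.9 kg/min

1195 kg/min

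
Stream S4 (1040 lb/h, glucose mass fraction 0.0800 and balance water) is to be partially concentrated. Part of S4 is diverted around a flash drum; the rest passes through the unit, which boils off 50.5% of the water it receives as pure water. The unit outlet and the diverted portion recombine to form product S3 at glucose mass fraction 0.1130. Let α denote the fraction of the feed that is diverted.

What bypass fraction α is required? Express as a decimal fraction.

All 1040×0.080 = 83.2 lb/h of glucose reaches S3, so S3 = 83.2/0.113 = 736.28 lb/h and vapour = 303.72 lb/h.
The evaporator receives (1−α)·1040 of feed at 0.920 water and removes 0.505 of that water:
0.505×0.920×(1−α)×1040 = 303.72
(1−α) = 303.72/483.18 = 0.6286;  α = 0.3714.

0.371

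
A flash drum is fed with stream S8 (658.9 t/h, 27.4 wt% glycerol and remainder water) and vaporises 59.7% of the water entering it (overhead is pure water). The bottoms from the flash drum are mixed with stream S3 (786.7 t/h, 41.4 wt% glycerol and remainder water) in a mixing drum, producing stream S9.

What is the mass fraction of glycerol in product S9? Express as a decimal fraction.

Vapour removed = 0.597×0.726×658.9 = 285.58 t/h; concentrate = 373.32 t/h.
glycerol reaching the mixer = 180.54 (from concentrate) + 786.7×0.414 = 506.23 t/h.
Product flow = 373.32 + 786.7 = 1160 t/h; glycerol fraction = 0.436.

0.436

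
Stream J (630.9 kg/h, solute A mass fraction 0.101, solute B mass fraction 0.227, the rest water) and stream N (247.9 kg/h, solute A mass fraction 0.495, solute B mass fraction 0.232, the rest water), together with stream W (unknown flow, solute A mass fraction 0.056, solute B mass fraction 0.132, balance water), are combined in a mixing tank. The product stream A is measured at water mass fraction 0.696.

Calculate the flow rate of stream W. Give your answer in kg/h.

Let W be the unknown flow. Total out = 878.8 + W.
water balance: 491.64 + 0.812·W = 0.696·(878.8 + W)
(0.812 − 0.696)·W = 0.696×878.8 − 491.64 = 120
W = 120 / 0.116 = 1034.5 kg/h

1035 kg/h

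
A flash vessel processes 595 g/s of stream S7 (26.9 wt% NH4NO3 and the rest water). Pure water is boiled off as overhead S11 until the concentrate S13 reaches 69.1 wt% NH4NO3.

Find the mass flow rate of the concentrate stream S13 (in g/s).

NH4NO3 is conserved: 595×0.269 = 160.06 g/s all reports to the concentrate.
Concentrate = 160.06/(target fraction) = 231.63 g/s.

231.6 g/s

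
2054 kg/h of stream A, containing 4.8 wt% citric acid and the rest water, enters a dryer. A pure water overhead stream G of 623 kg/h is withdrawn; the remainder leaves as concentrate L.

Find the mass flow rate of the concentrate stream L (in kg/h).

Concentrate = 2054 − 623 = 1431 kg/h.

1431 kg/h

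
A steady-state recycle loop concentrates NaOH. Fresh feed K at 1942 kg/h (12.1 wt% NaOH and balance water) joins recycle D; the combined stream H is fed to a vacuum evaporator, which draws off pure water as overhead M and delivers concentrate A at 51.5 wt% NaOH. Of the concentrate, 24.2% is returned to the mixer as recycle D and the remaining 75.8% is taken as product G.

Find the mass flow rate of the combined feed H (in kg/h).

2088 kg/h

Overall NaOH balance (none leaves overhead): NaOH in fresh feed = NaOH in product, i.e. 1942×0.121 = (1−0.242)·A·0.515.
A = 234.98/(0.515×0.758) = 601.95 kg/h.
Recycle D = 0.242×601.95 = 145.67 kg/h.
Combined feed H = 1942 + 145.67 = 2087.7 kg/h.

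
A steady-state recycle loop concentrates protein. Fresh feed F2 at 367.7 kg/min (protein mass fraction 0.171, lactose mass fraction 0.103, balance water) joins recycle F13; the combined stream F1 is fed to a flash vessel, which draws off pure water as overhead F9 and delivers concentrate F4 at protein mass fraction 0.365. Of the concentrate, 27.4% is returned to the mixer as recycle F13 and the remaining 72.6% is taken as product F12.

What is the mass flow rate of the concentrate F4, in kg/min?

237.3 kg/min

Overall protein balance (none leaves overhead): protein in fresh feed = protein in product, i.e. 367.7×0.171 = (1−0.274)·F4·0.365.
F4 = 62.877/(0.365×0.726) = 237.28 kg/min.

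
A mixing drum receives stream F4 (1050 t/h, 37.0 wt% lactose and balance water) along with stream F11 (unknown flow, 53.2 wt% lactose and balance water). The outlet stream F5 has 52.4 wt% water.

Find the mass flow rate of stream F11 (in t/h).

1987 t/h

Let F11 be the unknown flow. Total out = 1050 + F11.
water balance: 661.5 + 0.468·F11 = 0.524·(1050 + F11)
(0.468 − 0.524)·F11 = 0.524×1050 − 661.5 = -111.3
F11 = -111.3 / -0.056 = 1987.5 t/h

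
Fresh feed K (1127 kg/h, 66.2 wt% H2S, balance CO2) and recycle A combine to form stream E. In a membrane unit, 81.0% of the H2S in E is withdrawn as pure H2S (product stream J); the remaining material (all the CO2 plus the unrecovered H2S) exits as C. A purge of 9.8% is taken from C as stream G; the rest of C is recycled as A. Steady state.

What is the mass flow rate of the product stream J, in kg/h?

H2S in E: m_A = 1127×0.662 + (1−0.098)·(1−0.810)·m_A, so m_A = 746.07/0.8286 = 900.38 kg/h.
Product J = 0.810×900.38 = 729.31 kg/h.

729.3 kg/h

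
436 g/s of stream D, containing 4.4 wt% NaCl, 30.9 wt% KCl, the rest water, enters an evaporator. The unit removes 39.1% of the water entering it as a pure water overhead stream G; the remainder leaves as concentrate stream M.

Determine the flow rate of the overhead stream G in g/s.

110.3 g/s

water entering = 436×0.647 = 282.09 g/s; overhead removed = 0.391×282.09 = 110.3 g/s.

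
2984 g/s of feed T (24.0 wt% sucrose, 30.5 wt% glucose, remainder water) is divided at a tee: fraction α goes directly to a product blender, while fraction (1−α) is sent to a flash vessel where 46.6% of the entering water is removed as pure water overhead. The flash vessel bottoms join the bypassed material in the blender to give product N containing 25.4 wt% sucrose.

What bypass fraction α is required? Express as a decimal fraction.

0.740

All 2984×0.240 = 716.16 g/s of sucrose reaches N, so N = 716.16/0.254 = 2819.5 g/s and vapour = 164.47 g/s.
The evaporator receives (1−α)·2984 of feed at 0.455 water and removes 0.466 of that water:
0.466×0.455×(1−α)×2984 = 164.47
(1−α) = 164.47/632.7 = 0.2600;  α = 0.7400.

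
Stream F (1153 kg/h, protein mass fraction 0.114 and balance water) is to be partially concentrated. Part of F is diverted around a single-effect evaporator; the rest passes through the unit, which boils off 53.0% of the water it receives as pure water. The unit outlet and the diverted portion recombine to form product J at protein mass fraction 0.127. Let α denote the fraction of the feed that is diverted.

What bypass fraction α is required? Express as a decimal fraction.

0.782

All 1153×0.114 = 131.44 kg/h of protein reaches J, so J = 131.44/0.127 = 1035 kg/h and vapour = 118.02 kg/h.
The evaporator receives (1−α)·1153 of feed at 0.886 water and removes 0.530 of that water:
0.530×0.886×(1−α)×1153 = 118.02
(1−α) = 118.02/541.43 = 0.2180;  α = 0.7820.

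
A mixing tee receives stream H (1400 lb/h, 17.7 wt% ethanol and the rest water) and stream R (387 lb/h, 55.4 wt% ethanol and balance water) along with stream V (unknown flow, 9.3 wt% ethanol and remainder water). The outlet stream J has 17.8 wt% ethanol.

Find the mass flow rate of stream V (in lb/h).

Let V be the unknown flow. Total out = 1787 + V.
ethanol balance: 462.2 + 0.093·V = 0.178·(1787 + V)
(0.093 − 0.178)·V = 0.178×1787 − 462.2 = -144.11
V = -144.11 / -0.085 = 1695.4 lb/h

1695 lb/h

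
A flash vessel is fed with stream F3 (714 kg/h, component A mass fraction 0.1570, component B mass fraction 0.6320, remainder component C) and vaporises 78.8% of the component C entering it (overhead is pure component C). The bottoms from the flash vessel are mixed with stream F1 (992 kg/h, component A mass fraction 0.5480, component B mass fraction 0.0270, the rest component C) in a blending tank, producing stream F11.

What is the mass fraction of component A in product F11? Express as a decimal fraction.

0.4131

Vapour removed = 0.788×0.211×714 = 118.72 kg/h; concentrate = 595.28 kg/h.
component A reaching the mixer = 112.1 (from concentrate) + 992×0.548 = 655.71 kg/h.
Product flow = 595.28 + 992 = 1587.3 kg/h; component A fraction = 0.4131.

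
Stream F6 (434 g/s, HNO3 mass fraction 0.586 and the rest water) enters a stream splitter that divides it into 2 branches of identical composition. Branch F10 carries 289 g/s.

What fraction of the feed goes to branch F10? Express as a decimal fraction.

0.666

Fraction to F10 = 289/434 = 0.6659.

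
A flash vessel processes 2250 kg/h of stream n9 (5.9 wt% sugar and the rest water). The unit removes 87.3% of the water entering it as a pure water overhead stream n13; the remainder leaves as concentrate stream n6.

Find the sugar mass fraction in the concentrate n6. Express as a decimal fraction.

sugar is not removed: 2250×0.059 = 132.75 kg/h of sugar enters n6.
water entering = 2250×0.941 = 2117.2 kg/h; overhead removed = 0.873×2117.2 = 1848.4 kg/h.
Concentrate = 2250 − 1848.4 = 401.64 kg/h.
Mass fraction = 132.75/401.64 = 0.331.

0.331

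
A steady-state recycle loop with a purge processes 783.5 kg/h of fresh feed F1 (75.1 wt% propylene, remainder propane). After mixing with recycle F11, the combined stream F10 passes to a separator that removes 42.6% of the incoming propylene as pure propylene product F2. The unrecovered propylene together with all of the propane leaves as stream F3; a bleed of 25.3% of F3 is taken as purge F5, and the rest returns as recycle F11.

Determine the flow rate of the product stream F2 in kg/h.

propylene in F10: m_A = 783.5×0.751 + (1−0.253)·(1−0.426)·m_A, so m_A = 588.41/0.5712 = 1030.1 kg/h.
Product F2 = 0.426×1030.1 = 438.82 kg/h.

438.8 kg/h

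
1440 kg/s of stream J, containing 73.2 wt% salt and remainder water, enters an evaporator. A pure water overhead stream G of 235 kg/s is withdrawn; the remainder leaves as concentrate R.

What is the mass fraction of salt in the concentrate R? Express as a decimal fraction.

0.875

salt is not removed: 1440×0.732 = 1054.1 kg/s of salt enters R.
Concentrate = 1440 − 235 = 1205 kg/s.
Mass fraction = 1054.1/1205 = 0.875.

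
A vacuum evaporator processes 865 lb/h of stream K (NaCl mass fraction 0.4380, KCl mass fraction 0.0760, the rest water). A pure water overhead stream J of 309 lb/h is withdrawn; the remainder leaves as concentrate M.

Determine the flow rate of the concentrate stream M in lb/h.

Concentrate = 865 − 309 = 556 lb/h.

556 lb/h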